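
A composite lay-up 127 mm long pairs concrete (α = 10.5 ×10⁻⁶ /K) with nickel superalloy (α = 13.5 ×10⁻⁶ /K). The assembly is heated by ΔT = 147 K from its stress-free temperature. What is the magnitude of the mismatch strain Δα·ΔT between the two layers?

Δα = |10.5 − 13.5|×10⁻⁶/K = 3.00×10⁻⁶/K.
Mismatch strain = Δα·ΔT = 3.00×10⁻⁶ × 147.0 = 4.41×10⁻⁴.

4.41×10⁻⁴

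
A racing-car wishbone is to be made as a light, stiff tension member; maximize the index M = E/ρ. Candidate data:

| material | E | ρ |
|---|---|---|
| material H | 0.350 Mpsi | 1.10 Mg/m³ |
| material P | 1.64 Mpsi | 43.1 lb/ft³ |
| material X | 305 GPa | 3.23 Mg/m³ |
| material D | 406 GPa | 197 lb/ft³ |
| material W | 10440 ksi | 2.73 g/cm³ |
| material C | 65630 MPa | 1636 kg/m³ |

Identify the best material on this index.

material D

Normalizing units and computing the index:
  material H: E = 2.413 GPa, ρ = 1100 kg/m³
  material P: E = 11.31 GPa, ρ = 690.4 kg/m³
  material X: E = 305.0 GPa, ρ = 3230 kg/m³
  material D: E = 406.0 GPa, ρ = 3156 kg/m³
  material W: E = 71.98 GPa, ρ = 2730 kg/m³
  material C: E = 65.63 GPa, ρ = 1636 kg/m³
  material D: M = 129 MN·m/kg
  material X: M = 94.4 MN·m/kg
  material C: M = 40.1 MN·m/kg
  material W: M = 26.4 MN·m/kg
  material P: M = 16.4 MN·m/kg
  material H: M = 2.19 MN·m/kg
Material D ranks first.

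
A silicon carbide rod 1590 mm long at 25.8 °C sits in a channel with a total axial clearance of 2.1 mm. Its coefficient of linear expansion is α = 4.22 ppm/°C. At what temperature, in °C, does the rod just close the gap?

339 °C

α·L₀·ΔT = 2.1 mm ⇒ ΔT = 2.1 / (4.22×10⁻⁶ × 1590.0) = 313.0 K.
T = 25.8 + 313.0 = 338.8 °C.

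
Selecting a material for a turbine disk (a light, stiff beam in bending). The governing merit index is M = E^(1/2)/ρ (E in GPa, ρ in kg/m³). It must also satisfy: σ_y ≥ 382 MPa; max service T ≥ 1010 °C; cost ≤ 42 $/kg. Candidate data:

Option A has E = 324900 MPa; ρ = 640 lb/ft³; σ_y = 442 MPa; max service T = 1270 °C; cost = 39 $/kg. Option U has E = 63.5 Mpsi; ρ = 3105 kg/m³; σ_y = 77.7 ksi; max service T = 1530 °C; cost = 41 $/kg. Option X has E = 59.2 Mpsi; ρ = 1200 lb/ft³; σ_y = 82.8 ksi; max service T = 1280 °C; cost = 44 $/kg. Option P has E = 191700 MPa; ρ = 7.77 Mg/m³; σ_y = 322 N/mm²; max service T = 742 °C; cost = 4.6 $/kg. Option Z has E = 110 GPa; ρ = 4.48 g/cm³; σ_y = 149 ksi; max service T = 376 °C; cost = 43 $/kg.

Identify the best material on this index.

option U

Screen on constraints: σ_y ≥ 382 MPa; max service T ≥ 1010 °C; cost ≤ 42 $/kg. Survivors: option A, option U.
Putting every candidate on a common basis:
  option A: E = 324.9 GPa, ρ = 10250 kg/m³
  option U: E = 437.8 GPa, ρ = 3105 kg/m³
  option U: M = 6.74×10⁻³
  option A: M = 1.76×10⁻³
Highest index: option U.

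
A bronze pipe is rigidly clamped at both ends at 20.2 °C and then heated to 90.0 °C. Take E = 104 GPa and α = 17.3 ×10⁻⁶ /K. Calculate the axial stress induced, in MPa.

ΔT = 69.80 K. Constrained thermal stress σ = E·α·ΔT = 104.0×10³ MPa × 17.3×10⁻⁶ × 69.80 = 126 MPa (compressive).

126 MPa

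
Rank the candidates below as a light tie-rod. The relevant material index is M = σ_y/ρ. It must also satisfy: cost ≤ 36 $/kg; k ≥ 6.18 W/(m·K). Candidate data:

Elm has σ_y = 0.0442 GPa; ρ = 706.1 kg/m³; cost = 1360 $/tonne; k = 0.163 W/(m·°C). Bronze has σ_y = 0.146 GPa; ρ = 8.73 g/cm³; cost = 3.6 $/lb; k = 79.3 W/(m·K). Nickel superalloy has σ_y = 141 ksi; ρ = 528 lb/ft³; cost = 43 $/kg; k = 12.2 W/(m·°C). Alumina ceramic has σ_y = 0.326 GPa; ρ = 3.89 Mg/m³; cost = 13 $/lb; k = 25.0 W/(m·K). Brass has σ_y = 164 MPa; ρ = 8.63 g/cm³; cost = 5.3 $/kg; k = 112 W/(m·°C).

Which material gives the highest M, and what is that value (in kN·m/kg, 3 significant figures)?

alumina ceramic, M = 83.8 kN·m/kg

Screen on constraints: cost ≤ 36 $/kg; k ≥ 6.18 W/(m·K). Survivors: bronze, alumina ceramic, brass.
Normalizing units and computing the index:
  bronze: σ_y = 146.0 MPa, ρ = 8730 kg/m³
  alumina ceramic: σ_y = 326.0 MPa, ρ = 3890 kg/m³
  brass: σ_y = 164.0 MPa, ρ = 8630 kg/m³
  alumina ceramic: M = 83.8 kN·m/kg
  brass: M = 19.0 kN·m/kg
  bronze: M = 16.7 kN·m/kg
Alumina ceramic has the largest M.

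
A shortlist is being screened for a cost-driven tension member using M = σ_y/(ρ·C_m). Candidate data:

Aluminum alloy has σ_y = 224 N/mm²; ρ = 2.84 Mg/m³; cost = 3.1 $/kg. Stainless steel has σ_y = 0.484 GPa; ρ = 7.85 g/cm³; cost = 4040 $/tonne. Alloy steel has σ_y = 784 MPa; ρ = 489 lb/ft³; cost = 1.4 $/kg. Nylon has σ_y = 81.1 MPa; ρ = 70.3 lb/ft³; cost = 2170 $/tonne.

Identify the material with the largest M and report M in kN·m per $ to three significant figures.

alloy steel, M = 71.5 kN·m per $

In SI units:
  aluminum alloy: σ_y = 224.0 MPa, ρ = 2840 kg/m³, cost = 3.100 $/kg
  stainless steel: σ_y = 484.0 MPa, ρ = 7850 kg/m³, cost = 4.040 $/kg
  alloy steel: σ_y = 784.0 MPa, ρ = 7833 kg/m³, cost = 1.400 $/kg
  nylon: σ_y = 81.10 MPa, ρ = 1126 kg/m³, cost = 2.170 $/kg
  alloy steel: M = 71.5 kN·m per $
  nylon: M = 33.2 kN·m per $
  aluminum alloy: M = 25.4 kN·m per $
  stainless steel: M = 15.3 kN·m per $
Highest index: alloy steel.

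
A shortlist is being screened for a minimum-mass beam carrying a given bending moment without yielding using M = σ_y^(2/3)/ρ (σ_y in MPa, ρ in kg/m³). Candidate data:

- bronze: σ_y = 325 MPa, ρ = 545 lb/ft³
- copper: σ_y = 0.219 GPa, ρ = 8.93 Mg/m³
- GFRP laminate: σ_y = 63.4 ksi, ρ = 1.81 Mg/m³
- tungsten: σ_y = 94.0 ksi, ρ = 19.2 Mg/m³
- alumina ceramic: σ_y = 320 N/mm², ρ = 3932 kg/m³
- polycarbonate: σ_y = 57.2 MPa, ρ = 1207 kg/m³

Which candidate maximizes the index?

Convert each candidate to consistent units, then evaluate M:
  bronze: σ_y = 325.0 MPa, ρ = 8730 kg/m³
  copper: σ_y = 219.0 MPa, ρ = 8930 kg/m³
  GFRP laminate: σ_y = 437.1 MPa, ρ = 1810 kg/m³
  tungsten: σ_y = 648.1 MPa, ρ = 19200 kg/m³
  alumina ceramic: σ_y = 320.0 MPa, ρ = 3932 kg/m³
  polycarbonate: σ_y = 57.20 MPa, ρ = 1207 kg/m³
  GFRP laminate: M = 31.8×10⁻³
  polycarbonate: M = 12.3×10⁻³
  alumina ceramic: M = 11.9×10⁻³
  bronze: M = 5.41×10⁻³
  copper: M = 4.07×10⁻³
  tungsten: M = 3.90×10⁻³
The maximum is for GFRP laminate.

GFRP laminate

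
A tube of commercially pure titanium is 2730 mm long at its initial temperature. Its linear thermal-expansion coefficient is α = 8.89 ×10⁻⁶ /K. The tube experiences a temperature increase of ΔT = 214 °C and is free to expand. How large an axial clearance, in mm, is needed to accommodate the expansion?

5.19 mm

ΔL = α·L₀·ΔT = 8.89×10⁻⁶ × 2730 mm × 214.0 K = 5.19 mm.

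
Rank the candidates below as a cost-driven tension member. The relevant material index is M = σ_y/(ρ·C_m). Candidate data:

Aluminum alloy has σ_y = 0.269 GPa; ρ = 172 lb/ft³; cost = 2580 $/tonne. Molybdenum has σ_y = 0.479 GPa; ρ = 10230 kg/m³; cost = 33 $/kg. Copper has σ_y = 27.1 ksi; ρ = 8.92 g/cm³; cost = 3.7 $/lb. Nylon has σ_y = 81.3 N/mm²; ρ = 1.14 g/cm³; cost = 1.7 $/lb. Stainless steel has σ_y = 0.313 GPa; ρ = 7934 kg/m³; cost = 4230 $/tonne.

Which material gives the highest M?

After converting to SI:
  aluminum alloy: σ_y = 269.0 MPa, ρ = 2755 kg/m³, cost = 2.580 $/kg
  molybdenum: σ_y = 479.0 MPa, ρ = 10230 kg/m³, cost = 33.00 $/kg
  copper: σ_y = 186.8 MPa, ρ = 8920 kg/m³, cost = 8.157 $/kg
  nylon: σ_y = 81.30 MPa, ρ = 1140 kg/m³, cost = 3.748 $/kg
  stainless steel: σ_y = 313.0 MPa, ρ = 7934 kg/m³, cost = 4.230 $/kg
  aluminum alloy: M = 37.8 kN·m per $
  nylon: M = 19.0 kN·m per $
  stainless steel: M = 9.33 kN·m per $
  copper: M = 2.57 kN·m per $
  molybdenum: M = 1.42 kN·m per $
The maximum is for aluminum alloy.

aluminum alloy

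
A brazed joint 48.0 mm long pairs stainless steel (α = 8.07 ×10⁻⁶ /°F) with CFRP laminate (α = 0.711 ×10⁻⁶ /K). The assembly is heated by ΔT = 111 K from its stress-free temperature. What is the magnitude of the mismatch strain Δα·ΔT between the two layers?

1.53×10⁻³

stainless steel: α = 8.07×10⁻⁶/°F × 9/5 = 14.5×10⁻⁶/K.
Δα = |14.5 − 0.711|×10⁻⁶/K = 13.8×10⁻⁶/K.
Mismatch strain = Δα·ΔT = 13.8×10⁻⁶ × 111.0 = 1.53×10⁻³.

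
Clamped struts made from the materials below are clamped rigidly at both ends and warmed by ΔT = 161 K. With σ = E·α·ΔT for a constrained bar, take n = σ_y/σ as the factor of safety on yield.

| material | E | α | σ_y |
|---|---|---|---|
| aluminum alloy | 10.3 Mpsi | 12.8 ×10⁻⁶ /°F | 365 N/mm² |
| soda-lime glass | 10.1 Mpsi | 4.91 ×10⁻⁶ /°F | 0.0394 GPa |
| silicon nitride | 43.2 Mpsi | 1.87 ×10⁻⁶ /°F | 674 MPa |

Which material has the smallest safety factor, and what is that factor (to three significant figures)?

soda-lime glass, n = 0.398

Converting E to GPa, α to ×10⁻⁶/K, σ_y to MPa, then σ and n for each:
  aluminum alloy: E = 71.02, α = 23.0, σ_y = 365.0 → σ = 263 MPa, n = 1.39
  soda-lime glass: E = 69.64, α = 8.84, σ_y = 39.40 → σ = 99.1 MPa, n = 0.398
  silicon nitride: E = 297.9, α = 3.37, σ_y = 674.0 → σ = 161 MPa, n = 4.18
Smallest n: soda-lime glass with n = 0.398.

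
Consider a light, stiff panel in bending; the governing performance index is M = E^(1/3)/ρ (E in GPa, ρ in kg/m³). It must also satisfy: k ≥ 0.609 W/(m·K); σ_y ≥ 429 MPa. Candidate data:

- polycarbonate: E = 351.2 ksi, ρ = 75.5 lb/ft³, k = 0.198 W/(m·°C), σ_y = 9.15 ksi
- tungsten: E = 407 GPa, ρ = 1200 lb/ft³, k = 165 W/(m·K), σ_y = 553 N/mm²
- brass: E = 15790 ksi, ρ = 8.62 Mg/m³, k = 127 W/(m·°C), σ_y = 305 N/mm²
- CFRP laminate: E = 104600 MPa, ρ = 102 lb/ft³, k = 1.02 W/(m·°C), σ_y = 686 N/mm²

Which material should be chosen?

Screen on constraints: k ≥ 0.609 W/(m·K); σ_y ≥ 429 MPa. Survivors: tungsten, CFRP laminate.
Convert each candidate to consistent units, then evaluate M:
  tungsten: E = 407.0 GPa, ρ = 19220 kg/m³
  CFRP laminate: E = 104.6 GPa, ρ = 1634 kg/m³
  CFRP laminate: M = 2.88×10⁻³
  tungsten: M = 0.386×10⁻³
CFRP laminate has the largest M.

CFRP laminate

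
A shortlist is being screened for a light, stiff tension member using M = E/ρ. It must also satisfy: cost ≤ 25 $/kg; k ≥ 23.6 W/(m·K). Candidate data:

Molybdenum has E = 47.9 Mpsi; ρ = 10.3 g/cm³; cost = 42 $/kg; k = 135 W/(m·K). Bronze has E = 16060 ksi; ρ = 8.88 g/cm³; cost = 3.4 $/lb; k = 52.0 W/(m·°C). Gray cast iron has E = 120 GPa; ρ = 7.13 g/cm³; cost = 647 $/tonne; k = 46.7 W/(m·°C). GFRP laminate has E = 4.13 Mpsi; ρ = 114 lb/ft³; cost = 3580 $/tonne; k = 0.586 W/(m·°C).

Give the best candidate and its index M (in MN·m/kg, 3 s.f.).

gray cast iron, M = 16.8 MN·m/kg

Screen on constraints: cost ≤ 25 $/kg; k ≥ 23.6 W/(m·K). Survivors: bronze, gray cast iron.
Convert each candidate to consistent units, then evaluate M:
  bronze: E = 110.7 GPa, ρ = 8880 kg/m³
  gray cast iron: E = 120.0 GPa, ρ = 7130 kg/m³
  gray cast iron: M = 16.8 MN·m/kg
  bronze: M = 12.5 MN·m/kg
Gray cast iron ranks first.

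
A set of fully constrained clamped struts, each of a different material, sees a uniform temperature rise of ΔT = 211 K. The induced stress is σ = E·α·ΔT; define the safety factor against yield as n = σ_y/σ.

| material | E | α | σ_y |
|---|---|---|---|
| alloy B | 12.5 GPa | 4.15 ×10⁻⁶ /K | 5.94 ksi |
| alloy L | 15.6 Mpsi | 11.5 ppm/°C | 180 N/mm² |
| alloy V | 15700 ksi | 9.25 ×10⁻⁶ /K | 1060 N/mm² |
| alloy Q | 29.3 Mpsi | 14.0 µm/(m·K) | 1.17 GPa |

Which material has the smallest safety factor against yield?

In consistent units (E in GPa, α in ×10⁻⁶/K, σ_y in MPa):
  alloy B: E = 12.50, α = 4.15, σ_y = 40.95 → σ = 10.9 MPa, n = 3.74
  alloy L: E = 107.6, α = 11.5, σ_y = 180.0 → σ = 261 MPa, n = 0.690
  alloy V: E = 108.2, α = 9.25, σ_y = 1060 → σ = 211 MPa, n = 5.02
  alloy Q: E = 202.0, α = 14.0, σ_y = 1170 → σ = 597 MPa, n = 1.96
The minimum is alloy L at n = 0.690.

alloy L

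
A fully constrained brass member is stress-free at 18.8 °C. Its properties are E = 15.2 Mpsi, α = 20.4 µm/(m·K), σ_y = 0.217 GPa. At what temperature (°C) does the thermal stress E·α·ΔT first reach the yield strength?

E = 15.2 Mpsi = 104.8 GPa.
σ_y = 0.217 GPa = 217.0 MPa.
E·α·ΔT = 217.0 MPa ⇒ ΔT = 217.0 / (104.8×10³ × 20.4×10⁻⁶) = 101.5 K.
T = 18.8 + 101.5 = 120.3 °C.

120 °C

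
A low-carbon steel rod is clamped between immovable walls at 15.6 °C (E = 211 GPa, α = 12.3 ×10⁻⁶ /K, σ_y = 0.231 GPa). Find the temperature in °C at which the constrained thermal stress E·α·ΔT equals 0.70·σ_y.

σ_y = 0.231 GPa = 231.0 MPa.
E·α·ΔT = 161.7 MPa ⇒ ΔT = 161.7 / (211.0×10³ × 12.3×10⁻⁶) = 62.30 K.
T = 15.6 + 62.30 = 77.90 °C.

77.9 °C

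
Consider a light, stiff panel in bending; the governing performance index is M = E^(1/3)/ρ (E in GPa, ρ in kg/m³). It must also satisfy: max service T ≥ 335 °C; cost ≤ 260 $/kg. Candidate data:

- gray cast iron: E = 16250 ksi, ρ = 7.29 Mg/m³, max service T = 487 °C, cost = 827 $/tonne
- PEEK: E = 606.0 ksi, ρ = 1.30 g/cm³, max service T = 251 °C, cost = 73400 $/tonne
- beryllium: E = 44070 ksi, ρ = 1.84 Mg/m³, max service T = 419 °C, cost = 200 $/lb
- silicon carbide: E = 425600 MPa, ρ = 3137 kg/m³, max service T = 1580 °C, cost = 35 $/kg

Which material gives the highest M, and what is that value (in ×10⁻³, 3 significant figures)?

silicon carbide, M = 2.40×10⁻³

Screen on constraints: max service T ≥ 335 °C; cost ≤ 260 $/kg. Survivors: gray cast iron, silicon carbide.
In SI units:
  gray cast iron: E = 112.0 GPa, ρ = 7290 kg/m³
  silicon carbide: E = 425.6 GPa, ρ = 3137 kg/m³
  silicon carbide: M = 2.40×10⁻³
  gray cast iron: M = 0.661×10⁻³
Silicon carbide ranks first.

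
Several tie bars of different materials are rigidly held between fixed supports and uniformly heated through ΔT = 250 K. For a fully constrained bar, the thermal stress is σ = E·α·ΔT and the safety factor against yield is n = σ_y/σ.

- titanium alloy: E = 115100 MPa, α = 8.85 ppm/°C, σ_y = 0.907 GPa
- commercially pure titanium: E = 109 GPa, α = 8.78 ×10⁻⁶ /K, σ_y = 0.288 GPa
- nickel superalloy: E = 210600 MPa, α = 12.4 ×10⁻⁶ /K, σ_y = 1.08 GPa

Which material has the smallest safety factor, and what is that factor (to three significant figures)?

Per material, after unit conversion:
  titanium alloy: E = 115.1, α = 8.85, σ_y = 907.0 → σ = 255 MPa, n = 3.56
  commercially pure titanium: E = 109.0, α = 8.78, σ_y = 288.0 → σ = 239 MPa, n = 1.20
  nickel superalloy: E = 210.6, α = 12.4, σ_y = 1080 → σ = 653 MPa, n = 1.65
The minimum is commercially pure titanium at n = 1.20.

commercially pure titanium, n = 1.20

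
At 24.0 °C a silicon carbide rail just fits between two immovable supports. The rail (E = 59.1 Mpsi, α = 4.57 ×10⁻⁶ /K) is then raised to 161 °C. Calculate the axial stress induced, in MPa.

E = 59.1 Mpsi = 407.5 GPa.
ΔT = 137.0 K. Constrained thermal stress σ = E·α·ΔT = 407.5×10³ MPa × 4.57×10⁻⁶ × 137.0 = 255 MPa (compressive).

255 MPa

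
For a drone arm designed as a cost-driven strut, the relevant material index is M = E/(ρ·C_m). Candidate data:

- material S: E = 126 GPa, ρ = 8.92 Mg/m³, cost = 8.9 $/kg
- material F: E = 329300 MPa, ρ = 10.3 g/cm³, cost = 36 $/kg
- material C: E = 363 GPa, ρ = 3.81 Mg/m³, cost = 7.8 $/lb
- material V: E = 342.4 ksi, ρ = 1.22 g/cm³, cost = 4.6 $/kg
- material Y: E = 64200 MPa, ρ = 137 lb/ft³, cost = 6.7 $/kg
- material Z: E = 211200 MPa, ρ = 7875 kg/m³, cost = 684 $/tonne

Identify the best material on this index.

material Z

In SI units:
  material S: E = 126.0 GPa, ρ = 8920 kg/m³, cost = 8.900 $/kg
  material F: E = 329.3 GPa, ρ = 10300 kg/m³, cost = 36.00 $/kg
  material C: E = 363.0 GPa, ρ = 3810 kg/m³, cost = 17.20 $/kg
  material V: E = 2.361 GPa, ρ = 1220 kg/m³, cost = 4.600 $/kg
  material Y: E = 64.20 GPa, ρ = 2195 kg/m³, cost = 6.700 $/kg
  material Z: E = 211.2 GPa, ρ = 7875 kg/m³, cost = 0.6840 $/kg
  material Z: M = 39.2 MN·m per $
  material C: M = 5.54 MN·m per $
  material Y: M = 4.37 MN·m per $
  material S: M = 1.59 MN·m per $
  material F: M = 0.888 MN·m per $
  material V: M = 0.421 MN·m per $
Material Z ranks first.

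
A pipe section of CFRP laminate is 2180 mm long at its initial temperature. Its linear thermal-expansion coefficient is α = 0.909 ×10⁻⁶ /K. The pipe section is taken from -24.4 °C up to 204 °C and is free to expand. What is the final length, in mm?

2180.5 mm

ΔT = 204 − (-24.4) = 228.4 K.
ΔL = α·L₀·ΔT = 0.909×10⁻⁶ × 2180 mm × 228.4 K = 0.453 mm.
L = L₀ + ΔL = 2180 + 0.453 = 2180.5 mm.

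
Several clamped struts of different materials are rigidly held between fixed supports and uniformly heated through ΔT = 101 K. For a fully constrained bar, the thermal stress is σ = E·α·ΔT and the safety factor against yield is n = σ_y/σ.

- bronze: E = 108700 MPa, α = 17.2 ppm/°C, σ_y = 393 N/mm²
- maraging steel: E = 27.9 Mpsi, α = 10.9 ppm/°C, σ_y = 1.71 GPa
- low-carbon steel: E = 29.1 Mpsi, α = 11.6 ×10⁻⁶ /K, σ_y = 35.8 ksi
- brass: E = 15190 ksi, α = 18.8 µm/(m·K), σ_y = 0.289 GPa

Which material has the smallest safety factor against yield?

low-carbon steel

Per material, after unit conversion:
  bronze: E = 108.7, α = 17.2, σ_y = 393.0 → σ = 189 MPa, n = 2.08
  maraging steel: E = 192.4, α = 10.9, σ_y = 1710 → σ = 212 MPa, n = 8.07
  low-carbon steel: E = 200.6, α = 11.6, σ_y = 246.8 → σ = 235 MPa, n = 1.05
  brass: E = 104.7, α = 18.8, σ_y = 289.0 → σ = 199 MPa, n = 1.45
Low-carbon steel has the lowest safety factor, n = 1.05.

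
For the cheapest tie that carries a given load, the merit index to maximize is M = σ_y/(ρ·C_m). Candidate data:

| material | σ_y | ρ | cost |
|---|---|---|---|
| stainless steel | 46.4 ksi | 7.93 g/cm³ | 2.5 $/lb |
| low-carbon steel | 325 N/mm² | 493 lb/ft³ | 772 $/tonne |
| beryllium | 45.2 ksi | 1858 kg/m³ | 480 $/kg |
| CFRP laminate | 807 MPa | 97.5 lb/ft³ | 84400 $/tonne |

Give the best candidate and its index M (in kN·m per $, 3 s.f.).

low-carbon steel, M = 53.3 kN·m per $

Putting every candidate on a common basis:
  stainless steel: σ_y = 319.9 MPa, ρ = 7930 kg/m³, cost = 5.511 $/kg
  low-carbon steel: σ_y = 325.0 MPa, ρ = 7897 kg/m³, cost = 0.7720 $/kg
  beryllium: σ_y = 311.6 MPa, ρ = 1858 kg/m³, cost = 480.0 $/kg
  CFRP laminate: σ_y = 807.0 MPa, ρ = 1562 kg/m³, cost = 84.40 $/kg
  low-carbon steel: M = 53.3 kN·m per $
  stainless steel: M = 7.32 kN·m per $
  CFRP laminate: M = 6.12 kN·m per $
  beryllium: M = 0.349 kN·m per $
Low-carbon steel has the largest M.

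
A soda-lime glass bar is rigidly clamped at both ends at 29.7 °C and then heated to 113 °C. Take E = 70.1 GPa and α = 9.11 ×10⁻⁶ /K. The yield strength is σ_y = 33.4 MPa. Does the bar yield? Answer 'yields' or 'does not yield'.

ΔT = 83.30 K. Constrained thermal stress σ = E·α·ΔT = 70.10×10³ MPa × 9.11×10⁻⁶ × 83.30 = 53.2 MPa (compressive).
Compare to σ_y = 33.4 MPa: σ ≥ σ_y, so it yields.

yields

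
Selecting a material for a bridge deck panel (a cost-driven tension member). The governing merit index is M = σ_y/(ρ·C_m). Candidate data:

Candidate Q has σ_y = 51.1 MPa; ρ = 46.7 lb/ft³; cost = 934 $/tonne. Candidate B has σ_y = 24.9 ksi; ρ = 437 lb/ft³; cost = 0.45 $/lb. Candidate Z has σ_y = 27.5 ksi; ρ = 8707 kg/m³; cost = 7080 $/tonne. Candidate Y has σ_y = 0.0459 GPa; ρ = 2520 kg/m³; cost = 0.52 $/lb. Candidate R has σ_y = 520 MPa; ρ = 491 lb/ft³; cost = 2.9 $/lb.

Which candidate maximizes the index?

candidate Q

Convert each candidate to consistent units, then evaluate M:
  candidate Q: σ_y = 51.10 MPa, ρ = 748.1 kg/m³, cost = 0.9340 $/kg
  candidate B: σ_y = 171.7 MPa, ρ = 7000 kg/m³, cost = 0.9921 $/kg
  candidate Z: σ_y = 189.6 MPa, ρ = 8707 kg/m³, cost = 7.080 $/kg
  candidate Y: σ_y = 45.90 MPa, ρ = 2520 kg/m³, cost = 1.146 $/kg
  candidate R: σ_y = 520.0 MPa, ρ = 7865 kg/m³, cost = 6.393 $/kg
  candidate Q: M = 73.1 kN·m per $
  candidate B: M = 24.7 kN·m per $
  candidate Y: M = 15.9 kN·m per $
  candidate R: M = 10.3 kN·m per $
  candidate Z: M = 3.08 kN·m per $
Highest index: candidate Q.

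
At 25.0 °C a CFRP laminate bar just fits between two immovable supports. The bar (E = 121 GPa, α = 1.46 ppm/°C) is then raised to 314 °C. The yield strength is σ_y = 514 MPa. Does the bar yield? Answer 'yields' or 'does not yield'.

ΔT = 289.0 K. Constrained thermal stress σ = E·α·ΔT = 121.0×10³ MPa × 1.46×10⁻⁶ × 289.0 = 51.1 MPa (compressive).
Compare to σ_y = 514 MPa: σ < σ_y, so it does not yield.

does not yield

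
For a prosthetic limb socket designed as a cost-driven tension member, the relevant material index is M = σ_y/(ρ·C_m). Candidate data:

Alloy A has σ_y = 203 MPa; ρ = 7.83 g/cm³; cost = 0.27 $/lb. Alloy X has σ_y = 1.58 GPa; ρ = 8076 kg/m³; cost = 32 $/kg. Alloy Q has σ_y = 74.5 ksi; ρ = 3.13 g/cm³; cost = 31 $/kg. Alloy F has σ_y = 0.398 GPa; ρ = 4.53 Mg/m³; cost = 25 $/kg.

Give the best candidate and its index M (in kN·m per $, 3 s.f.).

Normalizing units and computing the index:
  alloy A: σ_y = 203.0 MPa, ρ = 7830 kg/m³, cost = 0.5952 $/kg
  alloy X: σ_y = 1580 MPa, ρ = 8076 kg/m³, cost = 32.00 $/kg
  alloy Q: σ_y = 513.7 MPa, ρ = 3130 kg/m³, cost = 31.00 $/kg
  alloy F: σ_y = 398.0 MPa, ρ = 4530 kg/m³, cost = 25.00 $/kg
  alloy A: M = 43.6 kN·m per $
  alloy X: M = 6.11 kN·m per $
  alloy Q: M = 5.29 kN·m per $
  alloy F: M = 3.51 kN·m per $
Highest index: alloy A.

alloy A, M = 43.6 kN·m per $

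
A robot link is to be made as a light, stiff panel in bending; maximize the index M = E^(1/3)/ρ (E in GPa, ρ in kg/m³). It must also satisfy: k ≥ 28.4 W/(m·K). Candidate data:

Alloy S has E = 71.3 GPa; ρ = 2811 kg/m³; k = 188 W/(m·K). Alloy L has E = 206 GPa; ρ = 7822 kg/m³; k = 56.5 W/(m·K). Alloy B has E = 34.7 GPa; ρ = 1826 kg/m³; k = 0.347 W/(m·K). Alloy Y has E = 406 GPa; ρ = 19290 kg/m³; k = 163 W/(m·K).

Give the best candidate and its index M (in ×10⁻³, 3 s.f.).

Screen on constraints: k ≥ 28.4 W/(m·K). Survivors: alloy S, alloy L, alloy Y.
Computing M directly (units already consistent):
  alloy S: M = 1.48×10⁻³
  alloy L: M = 0.755×10⁻³
  alloy Y: M = 0.384×10⁻³
Highest index: alloy S.

alloy S, M = 1.48×10⁻³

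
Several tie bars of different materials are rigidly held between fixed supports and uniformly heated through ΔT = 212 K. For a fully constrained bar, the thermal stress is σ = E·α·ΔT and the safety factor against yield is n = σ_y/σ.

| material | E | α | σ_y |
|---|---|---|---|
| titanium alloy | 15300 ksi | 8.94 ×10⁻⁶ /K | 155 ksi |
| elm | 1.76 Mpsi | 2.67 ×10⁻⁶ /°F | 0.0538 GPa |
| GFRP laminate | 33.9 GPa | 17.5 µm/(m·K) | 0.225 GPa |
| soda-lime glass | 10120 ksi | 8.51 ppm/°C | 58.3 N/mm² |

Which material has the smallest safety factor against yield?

soda-lime glass

With everything in SI (GPa, ×10⁻⁶/K, MPa):
  titanium alloy: E = 105.5, α = 8.94, σ_y = 1069 → σ = 200 MPa, n = 5.35
  elm: E = 12.13, α = 4.81, σ_y = 53.80 → σ = 12.4 MPa, n = 4.35
  GFRP laminate: E = 33.90, α = 17.5, σ_y = 225.0 → σ = 126 MPa, n = 1.79
  soda-lime glass: E = 69.77, α = 8.51, σ_y = 58.30 → σ = 126 MPa, n = 0.463
The minimum is soda-lime glass at n = 0.463.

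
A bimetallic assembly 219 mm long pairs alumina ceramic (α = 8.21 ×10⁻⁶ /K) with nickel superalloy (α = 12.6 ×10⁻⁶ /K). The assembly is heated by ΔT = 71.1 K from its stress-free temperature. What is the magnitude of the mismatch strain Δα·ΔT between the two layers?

3.12×10⁻⁴

Δα = |8.21 − 12.6|×10⁻⁶/K = 4.39×10⁻⁶/K.
Mismatch strain = Δα·ΔT = 4.39×10⁻⁶ × 71.1 = 3.12×10⁻⁴.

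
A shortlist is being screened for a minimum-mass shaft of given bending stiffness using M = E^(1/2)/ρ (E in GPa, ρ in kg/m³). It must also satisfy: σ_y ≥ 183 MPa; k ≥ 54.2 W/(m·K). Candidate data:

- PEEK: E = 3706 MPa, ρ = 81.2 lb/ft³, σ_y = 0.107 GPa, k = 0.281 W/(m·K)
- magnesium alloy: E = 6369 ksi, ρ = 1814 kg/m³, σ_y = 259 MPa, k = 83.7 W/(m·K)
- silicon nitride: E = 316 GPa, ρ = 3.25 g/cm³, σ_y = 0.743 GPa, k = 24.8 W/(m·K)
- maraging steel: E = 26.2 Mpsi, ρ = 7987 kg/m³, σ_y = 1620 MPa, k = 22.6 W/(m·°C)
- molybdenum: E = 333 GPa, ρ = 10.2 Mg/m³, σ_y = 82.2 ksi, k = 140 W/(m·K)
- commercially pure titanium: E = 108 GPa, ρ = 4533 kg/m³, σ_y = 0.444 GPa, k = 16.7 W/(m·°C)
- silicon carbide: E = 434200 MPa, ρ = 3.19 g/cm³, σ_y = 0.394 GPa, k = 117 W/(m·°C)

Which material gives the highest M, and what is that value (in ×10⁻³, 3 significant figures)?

silicon carbide, M = 6.53×10⁻³

Screen on constraints: σ_y ≥ 183 MPa; k ≥ 54.2 W/(m·K). Survivors: magnesium alloy, molybdenum, silicon carbide.
Normalizing units and computing the index:
  magnesium alloy: E = 43.91 GPa, ρ = 1814 kg/m³
  molybdenum: E = 333.0 GPa, ρ = 10200 kg/m³
  silicon carbide: E = 434.2 GPa, ρ = 3190 kg/m³
  silicon carbide: M = 6.53×10⁻³
  magnesium alloy: M = 3.65×10⁻³
  molybdenum: M = 1.79×10⁻³
The maximum is for silicon carbide.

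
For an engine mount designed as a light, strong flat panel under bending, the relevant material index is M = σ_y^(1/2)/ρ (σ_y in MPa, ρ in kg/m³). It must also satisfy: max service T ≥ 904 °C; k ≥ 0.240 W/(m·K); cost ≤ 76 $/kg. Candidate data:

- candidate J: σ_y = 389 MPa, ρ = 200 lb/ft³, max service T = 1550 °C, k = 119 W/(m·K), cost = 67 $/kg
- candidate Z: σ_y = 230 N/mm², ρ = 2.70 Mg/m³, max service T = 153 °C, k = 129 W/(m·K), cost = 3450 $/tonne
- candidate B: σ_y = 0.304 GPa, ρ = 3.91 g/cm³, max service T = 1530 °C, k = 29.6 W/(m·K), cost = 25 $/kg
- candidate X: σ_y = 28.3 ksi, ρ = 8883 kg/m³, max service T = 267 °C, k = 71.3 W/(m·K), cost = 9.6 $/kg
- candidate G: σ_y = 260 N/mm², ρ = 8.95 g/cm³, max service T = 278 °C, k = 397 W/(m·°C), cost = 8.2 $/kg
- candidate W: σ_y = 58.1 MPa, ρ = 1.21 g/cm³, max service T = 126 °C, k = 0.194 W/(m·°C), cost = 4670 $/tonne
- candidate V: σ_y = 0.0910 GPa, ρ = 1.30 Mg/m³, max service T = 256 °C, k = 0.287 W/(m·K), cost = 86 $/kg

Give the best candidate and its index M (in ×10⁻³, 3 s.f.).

candidate J, M = 6.16×10⁻³

Screen on constraints: max service T ≥ 904 °C; k ≥ 0.240 W/(m·K); cost ≤ 76 $/kg. Survivors: candidate J, candidate B.
In SI units:
  candidate J: σ_y = 389.0 MPa, ρ = 3204 kg/m³
  candidate B: σ_y = 304.0 MPa, ρ = 3910 kg/m³
  candidate J: M = 6.16×10⁻³
  candidate B: M = 4.46×10⁻³
The maximum is for candidate J.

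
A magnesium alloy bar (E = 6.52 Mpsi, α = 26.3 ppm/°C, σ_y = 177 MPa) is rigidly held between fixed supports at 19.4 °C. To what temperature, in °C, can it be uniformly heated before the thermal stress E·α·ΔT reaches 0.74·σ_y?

E = 6.52 Mpsi = 44.95 GPa.
E·α·ΔT = 131.0 MPa ⇒ ΔT = 131.0 / (44.95×10³ × 26.3×10⁻⁶) = 110.8 K.
T = 19.4 + 110.8 = 130.2 °C.

130 °C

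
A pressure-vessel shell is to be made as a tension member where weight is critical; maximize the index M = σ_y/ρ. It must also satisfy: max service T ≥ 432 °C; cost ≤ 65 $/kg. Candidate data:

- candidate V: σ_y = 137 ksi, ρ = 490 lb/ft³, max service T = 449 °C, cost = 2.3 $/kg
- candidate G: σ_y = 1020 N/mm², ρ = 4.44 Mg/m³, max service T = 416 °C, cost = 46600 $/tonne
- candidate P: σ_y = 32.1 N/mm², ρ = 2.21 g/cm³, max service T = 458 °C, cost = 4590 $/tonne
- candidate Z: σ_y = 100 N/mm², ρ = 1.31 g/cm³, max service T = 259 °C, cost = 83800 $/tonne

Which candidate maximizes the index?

Screen on constraints: max service T ≥ 432 °C; cost ≤ 65 $/kg. Survivors: candidate V, candidate P.
After converting to SI:
  candidate V: σ_y = 944.6 MPa, ρ = 7849 kg/m³
  candidate P: σ_y = 32.10 MPa, ρ = 2210 kg/m³
  candidate V: M = 120 kN·m/kg
  candidate P: M = 14.5 kN·m/kg
Highest index: candidate V.

candidate V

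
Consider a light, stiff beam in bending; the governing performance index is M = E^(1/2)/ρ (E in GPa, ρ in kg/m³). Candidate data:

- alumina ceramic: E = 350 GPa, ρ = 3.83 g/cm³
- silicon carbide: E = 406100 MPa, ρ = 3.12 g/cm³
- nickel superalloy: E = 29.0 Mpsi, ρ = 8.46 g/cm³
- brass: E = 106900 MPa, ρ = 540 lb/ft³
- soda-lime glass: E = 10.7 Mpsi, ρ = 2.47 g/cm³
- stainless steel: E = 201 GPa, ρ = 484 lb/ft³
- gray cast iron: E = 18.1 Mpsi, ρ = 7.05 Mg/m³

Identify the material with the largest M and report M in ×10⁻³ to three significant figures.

silicon carbide, M = 6.46×10⁻³

In SI units:
  alumina ceramic: E = 350.0 GPa, ρ = 3830 kg/m³
  silicon carbide: E = 406.1 GPa, ρ = 3120 kg/m³
  nickel superalloy: E = 199.9 GPa, ρ = 8460 kg/m³
  brass: E = 106.9 GPa, ρ = 8650 kg/m³
  soda-lime glass: E = 73.77 GPa, ρ = 2470 kg/m³
  stainless steel: E = 201.0 GPa, ρ = 7753 kg/m³
  gray cast iron: E = 124.8 GPa, ρ = 7050 kg/m³
  silicon carbide: M = 6.46×10⁻³
  alumina ceramic: M = 4.88×10⁻³
  soda-lime glass: M = 3.48×10⁻³
  stainless steel: M = 1.83×10⁻³
  nickel superalloy: M = 1.67×10⁻³
  gray cast iron: M = 1.58×10⁻³
  brass: M = 1.20×10⁻³
Silicon carbide ranks first.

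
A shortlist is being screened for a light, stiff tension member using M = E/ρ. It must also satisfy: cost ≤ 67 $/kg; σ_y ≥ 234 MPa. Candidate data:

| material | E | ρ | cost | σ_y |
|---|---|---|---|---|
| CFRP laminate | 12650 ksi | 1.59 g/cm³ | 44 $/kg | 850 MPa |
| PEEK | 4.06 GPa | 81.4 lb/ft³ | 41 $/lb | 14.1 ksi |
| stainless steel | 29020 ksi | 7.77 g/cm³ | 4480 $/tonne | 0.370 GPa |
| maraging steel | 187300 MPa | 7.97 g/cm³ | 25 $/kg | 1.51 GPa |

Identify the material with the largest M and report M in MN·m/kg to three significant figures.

Screen on constraints: cost ≤ 67 $/kg; σ_y ≥ 234 MPa. Survivors: CFRP laminate, stainless steel, maraging steel.
Convert each candidate to consistent units, then evaluate M:
  CFRP laminate: E = 87.22 GPa, ρ = 1590 kg/m³
  stainless steel: E = 200.1 GPa, ρ = 7770 kg/m³
  maraging steel: E = 187.3 GPa, ρ = 7970 kg/m³
  CFRP laminate: M = 54.9 MN·m/kg
  stainless steel: M = 25.8 MN·m/kg
  maraging steel: M = 23.5 MN·m/kg
CFRP laminate has the largest M.

CFRP laminate, M = 54.9 MN·m/kg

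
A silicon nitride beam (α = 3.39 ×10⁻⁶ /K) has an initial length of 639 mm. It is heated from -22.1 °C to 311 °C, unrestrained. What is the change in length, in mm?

0.722 mm

ΔT = 311 − (-22.1) = 333.1 K.
ΔL = α·L₀·ΔT = 3.39×10⁻⁶ × 639 mm × 333.1 K = 0.722 mm.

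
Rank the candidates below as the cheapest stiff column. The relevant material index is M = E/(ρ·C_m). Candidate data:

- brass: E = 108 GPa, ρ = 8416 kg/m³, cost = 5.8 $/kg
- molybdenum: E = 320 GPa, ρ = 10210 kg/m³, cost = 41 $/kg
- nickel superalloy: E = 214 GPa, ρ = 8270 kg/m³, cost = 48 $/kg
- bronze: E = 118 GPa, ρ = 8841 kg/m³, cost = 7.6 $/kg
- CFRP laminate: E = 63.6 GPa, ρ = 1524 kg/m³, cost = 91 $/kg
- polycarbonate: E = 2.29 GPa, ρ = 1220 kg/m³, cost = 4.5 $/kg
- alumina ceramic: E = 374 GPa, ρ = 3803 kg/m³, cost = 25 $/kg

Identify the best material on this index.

Per-candidate index values:
  alumina ceramic: M = 3.93 MN·m per $
  brass: M = 2.21 MN·m per $
  bronze: M = 1.76 MN·m per $
  molybdenum: M = 0.764 MN·m per $
  nickel superalloy: M = 0.539 MN·m per $
  CFRP laminate: M = 0.459 MN·m per $
  polycarbonate: M = 0.417 MN·m per $
Alumina ceramic ranks first.

alumina ceramic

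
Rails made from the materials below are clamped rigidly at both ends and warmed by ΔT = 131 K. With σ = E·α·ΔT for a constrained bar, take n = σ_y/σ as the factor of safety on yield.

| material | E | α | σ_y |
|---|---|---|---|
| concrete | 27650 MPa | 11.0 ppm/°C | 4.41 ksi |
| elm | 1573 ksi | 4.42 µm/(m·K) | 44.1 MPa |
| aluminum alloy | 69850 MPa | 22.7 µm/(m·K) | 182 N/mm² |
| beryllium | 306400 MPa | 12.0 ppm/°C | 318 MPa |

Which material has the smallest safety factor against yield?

With everything in SI (GPa, ×10⁻⁶/K, MPa):
  concrete: E = 27.65, α = 11.0, σ_y = 30.41 → σ = 39.8 MPa, n = 0.763
  elm: E = 10.85, α = 4.42, σ_y = 44.10 → σ = 6.28 MPa, n = 7.02
  aluminum alloy: E = 69.85, α = 22.7, σ_y = 182.0 → σ = 208 MPa, n = 0.876
  beryllium: E = 306.4, α = 12.0, σ_y = 318.0 → σ = 482 MPa, n = 0.660
Beryllium has the lowest safety factor, n = 0.660.

beryllium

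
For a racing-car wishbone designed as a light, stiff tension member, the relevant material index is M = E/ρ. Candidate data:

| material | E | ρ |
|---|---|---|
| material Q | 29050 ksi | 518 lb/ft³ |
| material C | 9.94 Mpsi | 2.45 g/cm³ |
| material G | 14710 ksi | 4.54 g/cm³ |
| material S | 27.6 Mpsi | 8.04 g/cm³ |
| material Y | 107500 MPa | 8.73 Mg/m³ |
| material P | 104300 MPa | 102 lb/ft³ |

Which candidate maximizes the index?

material P

Putting every candidate on a common basis:
  material Q: E = 200.3 GPa, ρ = 8298 kg/m³
  material C: E = 68.53 GPa, ρ = 2450 kg/m³
  material G: E = 101.4 GPa, ρ = 4540 kg/m³
  material S: E = 190.3 GPa, ρ = 8040 kg/m³
  material Y: E = 107.5 GPa, ρ = 8730 kg/m³
  material P: E = 104.3 GPa, ρ = 1634 kg/m³
  material P: M = 63.8 MN·m/kg
  material C: M = 28.0 MN·m/kg
  material Q: M = 24.1 MN·m/kg
  material S: M = 23.7 MN·m/kg
  material G: M = 22.3 MN·m/kg
  material Y: M = 12.3 MN·m/kg
Material P ranks first.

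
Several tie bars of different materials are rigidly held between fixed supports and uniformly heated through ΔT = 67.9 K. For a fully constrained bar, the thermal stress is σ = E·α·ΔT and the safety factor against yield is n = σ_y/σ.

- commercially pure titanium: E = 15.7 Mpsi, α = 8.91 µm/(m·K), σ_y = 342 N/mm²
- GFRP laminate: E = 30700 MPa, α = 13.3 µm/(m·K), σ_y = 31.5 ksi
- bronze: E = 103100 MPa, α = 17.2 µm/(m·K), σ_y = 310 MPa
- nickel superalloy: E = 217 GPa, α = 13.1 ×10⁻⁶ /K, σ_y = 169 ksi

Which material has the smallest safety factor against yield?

bronze

With everything in SI (GPa, ×10⁻⁶/K, MPa):
  commercially pure titanium: E = 108.2, α = 8.91, σ_y = 342.0 → σ = 65.5 MPa, n = 5.22
  GFRP laminate: E = 30.70, α = 13.3, σ_y = 217.2 → σ = 27.7 MPa, n = 7.83
  bronze: E = 103.1, α = 17.2, σ_y = 310.0 → σ = 120 MPa, n = 2.57
  nickel superalloy: E = 217.0, α = 13.1, σ_y = 1165 → σ = 193 MPa, n = 6.04
The minimum is bronze at n = 2.57.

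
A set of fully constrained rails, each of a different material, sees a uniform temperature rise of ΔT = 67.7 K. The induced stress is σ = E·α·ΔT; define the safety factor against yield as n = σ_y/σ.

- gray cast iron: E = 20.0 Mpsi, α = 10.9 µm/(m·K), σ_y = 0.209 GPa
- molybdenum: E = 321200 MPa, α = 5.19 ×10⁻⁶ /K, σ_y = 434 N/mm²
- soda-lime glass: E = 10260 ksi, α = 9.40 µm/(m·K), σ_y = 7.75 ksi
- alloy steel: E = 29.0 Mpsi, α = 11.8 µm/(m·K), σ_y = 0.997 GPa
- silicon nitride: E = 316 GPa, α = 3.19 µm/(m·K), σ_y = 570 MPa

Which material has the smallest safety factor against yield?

soda-lime glass

Converting E to GPa, α to ×10⁻⁶/K, σ_y to MPa, then σ and n for each:
  gray cast iron: E = 137.9, α = 10.9, σ_y = 209.0 → σ = 102 MPa, n = 2.05
  molybdenum: E = 321.2, α = 5.19, σ_y = 434.0 → σ = 113 MPa, n = 3.85
  soda-lime glass: E = 70.74, α = 9.40, σ_y = 53.43 → σ = 45.0 MPa, n = 1.19
  alloy steel: E = 199.9, α = 11.8, σ_y = 997.0 → σ = 160 MPa, n = 6.24
  silicon nitride: E = 316.0, α = 3.19, σ_y = 570.0 → σ = 68.2 MPa, n = 8.35
Smallest n: soda-lime glass with n = 1.19.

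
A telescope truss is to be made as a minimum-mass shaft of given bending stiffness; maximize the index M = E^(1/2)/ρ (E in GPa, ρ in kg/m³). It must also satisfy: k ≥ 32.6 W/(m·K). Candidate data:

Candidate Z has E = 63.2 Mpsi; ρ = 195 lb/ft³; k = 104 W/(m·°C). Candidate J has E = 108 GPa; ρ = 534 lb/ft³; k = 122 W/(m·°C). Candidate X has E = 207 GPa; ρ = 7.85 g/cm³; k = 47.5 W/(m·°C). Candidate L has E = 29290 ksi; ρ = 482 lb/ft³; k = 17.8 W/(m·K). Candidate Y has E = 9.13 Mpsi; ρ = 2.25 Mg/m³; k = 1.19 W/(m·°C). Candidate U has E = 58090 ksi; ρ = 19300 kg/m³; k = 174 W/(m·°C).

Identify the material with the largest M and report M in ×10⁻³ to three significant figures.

Screen on constraints: k ≥ 32.6 W/(m·K). Survivors: candidate Z, candidate J, candidate X, candidate U.
Normalizing units and computing the index:
  candidate Z: E = 435.7 GPa, ρ = 3124 kg/m³
  candidate J: E = 108.0 GPa, ρ = 8554 kg/m³
  candidate X: E = 207.0 GPa, ρ = 7850 kg/m³
  candidate U: E = 400.5 GPa, ρ = 19300 kg/m³
  candidate Z: M = 6.68×10⁻³
  candidate X: M = 1.83×10⁻³
  candidate J: M = 1.21×10⁻³
  candidate U: M = 1.04×10⁻³
Candidate Z has the largest M.

candidate Z, M = 6.68×10⁻³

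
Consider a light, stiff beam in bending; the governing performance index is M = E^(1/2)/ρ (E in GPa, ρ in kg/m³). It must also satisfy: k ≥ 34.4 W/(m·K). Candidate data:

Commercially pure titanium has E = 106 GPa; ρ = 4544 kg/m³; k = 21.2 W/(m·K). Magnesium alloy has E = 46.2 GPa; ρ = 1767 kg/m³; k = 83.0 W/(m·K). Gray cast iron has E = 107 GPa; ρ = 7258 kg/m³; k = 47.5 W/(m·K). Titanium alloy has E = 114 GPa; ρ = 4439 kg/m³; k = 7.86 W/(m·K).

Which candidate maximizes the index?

Screen on constraints: k ≥ 34.4 W/(m·K). Survivors: magnesium alloy, gray cast iron.
Per-candidate index values:
  magnesium alloy: M = 3.85×10⁻³
  gray cast iron: M = 1.43×10⁻³
Magnesium alloy has the largest M.

magnesium alloy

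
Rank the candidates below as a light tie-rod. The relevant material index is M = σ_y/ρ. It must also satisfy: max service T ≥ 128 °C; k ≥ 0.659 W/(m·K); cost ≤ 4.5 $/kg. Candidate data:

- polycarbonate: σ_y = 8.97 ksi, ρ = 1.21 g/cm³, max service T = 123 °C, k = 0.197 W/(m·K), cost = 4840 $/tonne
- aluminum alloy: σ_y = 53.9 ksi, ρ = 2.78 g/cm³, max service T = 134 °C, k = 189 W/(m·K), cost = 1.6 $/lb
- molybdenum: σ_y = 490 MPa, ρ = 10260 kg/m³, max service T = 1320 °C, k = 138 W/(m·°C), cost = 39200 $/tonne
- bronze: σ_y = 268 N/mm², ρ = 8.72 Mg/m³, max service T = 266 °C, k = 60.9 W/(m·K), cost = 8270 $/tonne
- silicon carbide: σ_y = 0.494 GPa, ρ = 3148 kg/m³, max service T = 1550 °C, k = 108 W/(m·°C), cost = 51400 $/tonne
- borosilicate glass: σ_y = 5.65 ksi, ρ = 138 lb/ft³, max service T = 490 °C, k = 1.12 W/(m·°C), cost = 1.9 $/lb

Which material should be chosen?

aluminum alloy

Screen on constraints: max service T ≥ 128 °C; k ≥ 0.659 W/(m·K); cost ≤ 4.5 $/kg. Survivors: aluminum alloy, borosilicate glass.
Normalizing units and computing the index:
  aluminum alloy: σ_y = 371.6 MPa, ρ = 2780 kg/m³
  borosilicate glass: σ_y = 38.96 MPa, ρ = 2211 kg/m³
  aluminum alloy: M = 134 kN·m/kg
  borosilicate glass: M = 17.6 kN·m/kg
Aluminum alloy ranks first.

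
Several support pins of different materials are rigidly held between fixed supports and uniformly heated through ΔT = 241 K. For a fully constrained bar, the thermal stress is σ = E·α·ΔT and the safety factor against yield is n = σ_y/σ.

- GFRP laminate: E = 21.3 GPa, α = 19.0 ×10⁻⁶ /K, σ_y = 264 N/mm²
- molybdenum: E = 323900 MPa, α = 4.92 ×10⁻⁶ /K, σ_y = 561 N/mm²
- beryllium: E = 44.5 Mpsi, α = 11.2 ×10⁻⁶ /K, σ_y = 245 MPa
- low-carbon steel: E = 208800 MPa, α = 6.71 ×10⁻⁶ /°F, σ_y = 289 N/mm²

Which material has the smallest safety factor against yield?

Per material, after unit conversion:
  GFRP laminate: E = 21.30, α = 19.0, σ_y = 264.0 → σ = 97.5 MPa, n = 2.71
  molybdenum: E = 323.9, α = 4.92, σ_y = 561.0 → σ = 384 MPa, n = 1.46
  beryllium: E = 306.8, α = 11.2, σ_y = 245.0 → σ = 828 MPa, n = 0.296
  low-carbon steel: E = 208.8, α = 12.1, σ_y = 289.0 → σ = 608 MPa, n = 0.476
Smallest n: beryllium with n = 0.296.

beryllium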